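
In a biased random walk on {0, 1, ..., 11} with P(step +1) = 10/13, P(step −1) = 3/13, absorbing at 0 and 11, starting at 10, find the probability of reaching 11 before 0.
P(hit 11 before 0) = (1 − (3/10)^10) / (1 − (3/10)^11) = 14285629930/14285688979

Let u_k denote P(reach 11 before 0 | start at k). Boundary: u_0 = 0, u_11 = 1. Recurrence: u_k = 10/13·u_{k+1} + 3/13·u_{k-1} for 1 ≤ k ≤ 10. Try u_k = A + B·r^k with r = q/p = (3/13)/(10/13) = 3/10. Substitution satisfies the recurrence; boundary conditions give:
  u_k = (1 − r^k) / (1 − r^N) = (1 − (3/10)^10) / (1 − (3/10)^11) = 14285629930/14285688979.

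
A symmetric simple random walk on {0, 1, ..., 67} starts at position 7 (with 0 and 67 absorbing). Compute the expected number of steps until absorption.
E[τ | X_0 = 7] = 420

Let v_k = E[τ | X_0 = k]. Boundary: v_0 = v_67 = 0. Recurrence: v_k = 1 + (v_{k-1} + v_{k+1})/2 for 1 ≤ k ≤ 66. The particular solution to v_k − (v_{k-1} + v_{k+1})/2 = 1 is v_k = −k^2. Adding homogeneous solution A + B k and matching boundaries gives v_k = k (67 − k). Substituting k = 7: v_7 = 7 · 60 = 420.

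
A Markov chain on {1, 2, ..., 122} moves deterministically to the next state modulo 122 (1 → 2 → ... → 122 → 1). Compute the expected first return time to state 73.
E[T_73 | X_0 = 73] = 122

The chain cycles deterministically, so starting at state 73 it returns in exactly 122 steps. Equivalently, the stationary distribution is uniform π_j = 1/122 for every state j, so by Kac's formula E[T_73] = 1/π_73 = 122.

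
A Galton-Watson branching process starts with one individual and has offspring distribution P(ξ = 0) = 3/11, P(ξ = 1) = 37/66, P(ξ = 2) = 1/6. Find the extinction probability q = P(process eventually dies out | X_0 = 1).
q = 1

Mean offspring μ = 0·3/11 + 1·37/66 + 2·1/6 = 59/66 ≤ 1. For μ ≤ 1 with offspring not concentrated at 1, the Galton-Watson process goes extinct almost surely, so q = 1.
(Algebraic check: The pgf is f(s) = 3/11 + 37/66·s + 1/6·s². The extinction probability q is the smallest fixed point of f in [0, 1]. Setting s = f(s):
  1/6·s² + (37/66 − 1)·s + 3/11 = 0
  1/6·s² − (3/11 + 1/6)·s + 3/11 = 0
which factors as (s − 1)·(1/6·s − 3/11) = 0, giving roots s = 1 and s = (3/11)/(1/6) = 18/11. Since 18/11 ≥ 1, the smallest root in [0, 1] is s = 1.)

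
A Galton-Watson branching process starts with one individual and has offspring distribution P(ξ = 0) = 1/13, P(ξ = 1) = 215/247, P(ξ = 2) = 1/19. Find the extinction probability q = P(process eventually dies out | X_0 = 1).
q = 1

Mean offspring μ = 0·1/13 + 1·215/247 + 2·1/19 = 241/247 ≤ 1. For μ ≤ 1 with offspring not concentrated at 1, the Galton-Watson process goes extinct almost surely, so q = 1.
(Algebraic check: The pgf is f(s) = 1/13 + 215/247·s + 1/19·s². The extinction probability q is the smallest fixed point of f in [0, 1]. Setting s = f(s):
  1/19·s² + (215/247 − 1)·s + 1/13 = 0
  1/19·s² − (1/13 + 1/19)·s + 1/13 = 0
which factors as (s − 1)·(1/19·s − 1/13) = 0, giving roots s = 1 and s = (1/13)/(1/19) = 19/13. Since 19/13 ≥ 1, the smallest root in [0, 1] is s = 1.)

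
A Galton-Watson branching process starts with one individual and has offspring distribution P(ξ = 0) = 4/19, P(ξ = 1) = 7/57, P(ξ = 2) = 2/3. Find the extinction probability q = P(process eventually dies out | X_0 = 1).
q = 6/19

The pgf is f(s) = 4/19 + 7/57·s + 2/3·s². The extinction probability q is the smallest fixed point of f in [0, 1]. Setting s = f(s):
  2/3·s² + (7/57 − 1)·s + 4/19 = 0
  2/3·s² − (4/19 + 2/3)·s + 4/19 = 0
which factors as (s − 1)·(2/3·s − 4/19) = 0, giving roots s = 1 and s = (4/19)/(2/3) = 6/19.
Mean offspring μ = 7/57 + 2·2/3 = 83/57 > 1 (supercritical), so q < 1. The extinction probability is the smaller root: q = (4/19)/(2/3) = 6/19.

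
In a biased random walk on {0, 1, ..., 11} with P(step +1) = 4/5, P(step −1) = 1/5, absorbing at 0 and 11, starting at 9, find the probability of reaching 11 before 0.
P(hit 11 before 0) = (1 − (1/4)^9) / (1 − (1/4)^11) = 1398096/1398101

Let u_k denote P(reach 11 before 0 | start at k). Boundary: u_0 = 0, u_11 = 1. Recurrence: u_k = 4/5·u_{k+1} + 1/5·u_{k-1} for 1 ≤ k ≤ 10. Try u_k = A + B·r^k with r = q/p = (1/5)/(4/5) = 1/4. Substitution satisfies the recurrence; boundary conditions give:
  u_k = (1 − r^k) / (1 − r^N) = (1 − (1/4)^9) / (1 − (1/4)^11) = 1398096/1398101.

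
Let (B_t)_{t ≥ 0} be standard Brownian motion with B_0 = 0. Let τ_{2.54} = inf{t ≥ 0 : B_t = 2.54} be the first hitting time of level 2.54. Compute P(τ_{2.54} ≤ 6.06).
P(τ_{2.54} ≤ 6.06) = 2(1 − Φ(2.54/√6.06)) = 2(1 − Φ(1.0318)) ≈ 0.3022

By the reflection principle for standard BM, P(τ_b ≤ t) = 2 · P(B_t ≥ b). Since B_t ~ N(0, t), P(B_t ≥ 2.54) = 1 − Φ(2.54/√t) = 1 − Φ(2.54/√6.06) = 1 − Φ(1.0318) ≈ 0.15108. Doubling: P(τ_{2.54} ≤ 6.06) ≈ 2 · 0.15108 = 0.30216 ≈ 0.3022.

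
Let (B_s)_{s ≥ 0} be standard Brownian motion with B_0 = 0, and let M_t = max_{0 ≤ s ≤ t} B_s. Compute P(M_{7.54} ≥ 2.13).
P(M_{7.54} ≥ 2.13) = 2·P(B_{7.54} ≥ 2.13) = 2(1 − Φ(2.13/√7.54)) ≈ 0.4379

By the reflection principle for Brownian motion, P(M_t ≥ a) = 2 · P(B_t ≥ a) for a ≥ 0. Since B_t ~ N(0, t), P(B_t ≥ 2.13) = 1 − Φ(2.13/√t) = 1 − Φ(2.13/√7.54) = 1 − Φ(0.7757). So
  P(M_{7.54} ≥ 2.13) = 2(1 − Φ(0.7757)) ≈ 0.4379.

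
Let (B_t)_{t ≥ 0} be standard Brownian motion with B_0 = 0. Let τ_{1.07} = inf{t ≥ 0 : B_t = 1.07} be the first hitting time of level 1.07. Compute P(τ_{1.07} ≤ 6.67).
P(τ_{1.07} ≤ 6.67) = 2(1 − Φ(1.07/√6.67)) = 2(1 − Φ(0.4143)) ≈ 0.6787

By the reflection principle for standard BM, P(τ_b ≤ t) = 2 · P(B_t ≥ b). Since B_t ~ N(0, t), P(B_t ≥ 1.07) = 1 − Φ(1.07/√t) = 1 − Φ(1.07/√6.67) = 1 − Φ(0.4143) ≈ 0.33933. Doubling: P(τ_{1.07} ≤ 6.67) ≈ 2 · 0.33933 = 0.67866 ≈ 0.6787.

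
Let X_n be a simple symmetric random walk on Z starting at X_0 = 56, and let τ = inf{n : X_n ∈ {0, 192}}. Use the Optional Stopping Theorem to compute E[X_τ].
E[X_τ] = 56

X_n is a martingale and τ is a bounded-mean stopping time (indeed τ is finite a.s. with bounded expectation since the walk is in a bounded region). By the OST, E[X_τ] = E[X_0] = 56. Equivalently: E[X_τ] = 192 · P(hit 192 first) + 0 · P(hit 0 first) = 192 · (56/192) = 56.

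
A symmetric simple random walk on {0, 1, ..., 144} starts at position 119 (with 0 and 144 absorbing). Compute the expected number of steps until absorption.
E[τ | X_0 = 119] = 2975

Let v_k = E[τ | X_0 = k]. Boundary: v_0 = v_144 = 0. Recurrence: v_k = 1 + (v_{k-1} + v_{k+1})/2 for 1 ≤ k ≤ 143. The particular solution to v_k − (v_{k-1} + v_{k+1})/2 = 1 is v_k = −k^2. Adding homogeneous solution A + B k and matching boundaries gives v_k = k (144 − k). Substituting k = 119: v_119 = 119 · 25 = 2975.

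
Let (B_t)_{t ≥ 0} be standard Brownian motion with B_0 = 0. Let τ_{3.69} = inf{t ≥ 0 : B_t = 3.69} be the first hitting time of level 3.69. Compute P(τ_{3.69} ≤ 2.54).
P(τ_{3.69} ≤ 2.54) = 2(1 − Φ(3.69/√2.54)) = 2(1 − Φ(2.3153)) ≈ 0.0206

By the reflection principle for standard BM, P(τ_b ≤ t) = 2 · P(B_t ≥ b). Since B_t ~ N(0, t), P(B_t ≥ 3.69) = 1 − Φ(3.69/√t) = 1 − Φ(3.69/√2.54) = 1 − Φ(2.3153) ≈ 0.01030. Doubling: P(τ_{3.69} ≤ 2.54) ≈ 2 · 0.01030 = 0.02060 ≈ 0.0206.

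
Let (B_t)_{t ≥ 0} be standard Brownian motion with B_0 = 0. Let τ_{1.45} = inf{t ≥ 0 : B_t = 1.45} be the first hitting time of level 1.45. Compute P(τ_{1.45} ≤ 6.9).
P(τ_{1.45} ≤ 6.9) = 2(1 − Φ(1.45/√6.9)) = 2(1 − Φ(0.5520)) ≈ 0.5809

By the reflection principle for standard BM, P(τ_b ≤ t) = 2 · P(B_t ≥ b). Since B_t ~ N(0, t), P(B_t ≥ 1.45) = 1 − Φ(1.45/√t) = 1 − Φ(1.45/√6.9) = 1 − Φ(0.5520) ≈ 0.29047. Doubling: P(τ_{1.45} ≤ 6.9) ≈ 2 · 0.29047 = 0.58094 ≈ 0.5809.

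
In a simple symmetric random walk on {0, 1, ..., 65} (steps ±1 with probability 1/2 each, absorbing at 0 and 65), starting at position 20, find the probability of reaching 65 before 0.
P(hit 65 before 0) = 20/65 = 4/13

Let u_k = P(hit 65 before 0 | start at k). Then u_0 = 0, u_65 = 1, and u_k = u_{k-1}/2 + u_{k+1}/2 for 1 ≤ k ≤ 64. This harmonic recurrence is solved by u_k = k/65, giving u_20 = 20/65 = 4/13.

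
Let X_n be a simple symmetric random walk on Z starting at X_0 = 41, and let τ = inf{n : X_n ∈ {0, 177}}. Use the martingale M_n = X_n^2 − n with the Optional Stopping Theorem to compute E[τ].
E[τ] = 5576

M_n = X_n^2 − n is a martingale (since E[X_{n+1}^2 | F_n] = X_n^2 + 1). By OST (τ has finite mean in a bounded region), E[M_τ] = E[M_0] = X_0^2 − 0 = 41^2 = 1681. Also E[M_τ] = E[X_τ^2] − E[τ]. The walk exits at 0 or 177, with P(hit 177 first) = 41/177, so E[X_τ^2] = 177^2 · 41/177 + 0 = 7257. Thus E[τ] = E[X_τ^2] − E[M_τ] = 7257 − 1681 = 5576 = 41(177 − 41) = 5576.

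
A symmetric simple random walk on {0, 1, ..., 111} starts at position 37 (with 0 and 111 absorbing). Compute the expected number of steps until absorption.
E[τ | X_0 = 37] = 2738

Let v_k = E[τ | X_0 = k]. Boundary: v_0 = v_111 = 0. Recurrence: v_k = 1 + (v_{k-1} + v_{k+1})/2 for 1 ≤ k ≤ 110. The particular solution to v_k − (v_{k-1} + v_{k+1})/2 = 1 is v_k = −k^2. Adding homogeneous solution A + B k and matching boundaries gives v_k = k (111 − k). Substituting k = 37: v_37 = 37 · 74 = 2738.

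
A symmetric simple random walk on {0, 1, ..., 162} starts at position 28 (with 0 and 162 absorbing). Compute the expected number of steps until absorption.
E[τ | X_0 = 28] = 3752

Let v_k = E[τ | X_0 = k]. Boundary: v_0 = v_162 = 0. Recurrence: v_k = 1 + (v_{k-1} + v_{k+1})/2 for 1 ≤ k ≤ 161. The particular solution to v_k − (v_{k-1} + v_{k+1})/2 = 1 is v_k = −k^2. Adding homogeneous solution A + B k and matching boundaries gives v_k = k (162 − k). Substituting k = 28: v_28 = 28 · 134 = 3752.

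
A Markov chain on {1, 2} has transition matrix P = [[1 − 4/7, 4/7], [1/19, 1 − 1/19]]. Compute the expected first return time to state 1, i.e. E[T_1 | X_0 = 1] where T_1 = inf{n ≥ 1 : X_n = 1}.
E[T_1 | X_0 = 1] = 1/π_1 = 83/7

For an irreducible recurrent Markov chain with stationary distribution π, E[T_i | X_0 = i] = 1/π_i (Kac's formula). Here π_1 = (1/19)/(4/7 + 1/19) = (1/19)/(83/133) = 7/83, so E[T_1 | X_0 = 1] = 1/π_1 = (4/7 + 1/19)/(1/19) = (83/133)/(1/19) = 83/7.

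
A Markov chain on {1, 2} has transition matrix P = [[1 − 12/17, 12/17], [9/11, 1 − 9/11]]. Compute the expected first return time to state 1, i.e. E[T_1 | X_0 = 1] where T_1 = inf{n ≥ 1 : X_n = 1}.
E[T_1 | X_0 = 1] = 1/π_1 = 95/51

For an irreducible recurrent Markov chain with stationary distribution π, E[T_i | X_0 = i] = 1/π_i (Kac's formula). Here π_1 = (9/11)/(12/17 + 9/11) = (9/11)/(285/187) = 51/95, so E[T_1 | X_0 = 1] = 1/π_1 = (12/17 + 9/11)/(9/11) = (285/187)/(9/11) = 95/51.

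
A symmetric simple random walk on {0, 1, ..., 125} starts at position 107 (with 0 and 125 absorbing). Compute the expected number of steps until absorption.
E[τ | X_0 = 107] = 1926

Let v_k = E[τ | X_0 = k]. Boundary: v_0 = v_125 = 0. Recurrence: v_k = 1 + (v_{k-1} + v_{k+1})/2 for 1 ≤ k ≤ 124. The particular solution to v_k − (v_{k-1} + v_{k+1})/2 = 1 is v_k = −k^2. Adding homogeneous solution A + B k and matching boundaries gives v_k = k (125 − k). Substituting k = 107: v_107 = 107 · 18 = 1926.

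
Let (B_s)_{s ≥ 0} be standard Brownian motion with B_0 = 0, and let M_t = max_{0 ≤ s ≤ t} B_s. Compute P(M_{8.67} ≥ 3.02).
P(M_{8.67} ≥ 3.02) = 2·P(B_{8.67} ≥ 3.02) = 2(1 − Φ(3.02/√8.67)) ≈ 0.3051

By the reflection principle for Brownian motion, P(M_t ≥ a) = 2 · P(B_t ≥ a) for a ≥ 0. Since B_t ~ N(0, t), P(B_t ≥ 3.02) = 1 − Φ(3.02/√t) = 1 − Φ(3.02/√8.67) = 1 − Φ(1.0256). So
  P(M_{8.67} ≥ 3.02) = 2(1 − Φ(1.0256)) ≈ 0.3051.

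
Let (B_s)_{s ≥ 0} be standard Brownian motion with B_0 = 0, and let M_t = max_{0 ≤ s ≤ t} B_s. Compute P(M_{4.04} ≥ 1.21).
P(M_{4.04} ≥ 1.21) = 2·P(B_{4.04} ≥ 1.21) = 2(1 − Φ(1.21/√4.04)) ≈ 0.5472

By the reflection principle for Brownian motion, P(M_t ≥ a) = 2 · P(B_t ≥ a) for a ≥ 0. Since B_t ~ N(0, t), P(B_t ≥ 1.21) = 1 − Φ(1.21/√t) = 1 − Φ(1.21/√4.04) = 1 − Φ(0.6020). So
  P(M_{4.04} ≥ 1.21) = 2(1 − Φ(0.6020)) ≈ 0.5472.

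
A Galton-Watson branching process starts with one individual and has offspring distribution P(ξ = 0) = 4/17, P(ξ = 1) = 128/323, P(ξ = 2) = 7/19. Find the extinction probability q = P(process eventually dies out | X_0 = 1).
q = 76/119

The pgf is f(s) = 4/17 + 128/323·s + 7/19·s². The extinction probability q is the smallest fixed point of f in [0, 1]. Setting s = f(s):
  7/19·s² + (128/323 − 1)·s + 4/17 = 0
  7/19·s² − (4/17 + 7/19)·s + 4/17 = 0
which factors as (s − 1)·(7/19·s − 4/17) = 0, giving roots s = 1 and s = (4/17)/(7/19) = 76/119.
Mean offspring μ = 128/323 + 2·7/19 = 366/323 > 1 (supercritical), so q < 1. The extinction probability is the smaller root: q = (4/17)/(7/19) = 76/119.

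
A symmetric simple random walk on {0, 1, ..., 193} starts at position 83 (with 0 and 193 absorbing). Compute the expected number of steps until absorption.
E[τ | X_0 = 83] = 9130

Let v_k = E[τ | X_0 = k]. Boundary: v_0 = v_193 = 0. Recurrence: v_k = 1 + (v_{k-1} + v_{k+1})/2 for 1 ≤ k ≤ 192. The particular solution to v_k − (v_{k-1} + v_{k+1})/2 = 1 is v_k = −k^2. Adding homogeneous solution A + B k and matching boundaries gives v_k = k (193 − k). Substituting k = 83: v_83 = 83 · 110 = 9130.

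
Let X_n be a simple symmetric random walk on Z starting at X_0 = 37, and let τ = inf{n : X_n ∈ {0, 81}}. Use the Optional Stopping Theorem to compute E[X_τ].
E[X_τ] = 37

X_n is a martingale and τ is a bounded-mean stopping time (indeed τ is finite a.s. with bounded expectation since the walk is in a bounded region). By the OST, E[X_τ] = E[X_0] = 37. Equivalently: E[X_τ] = 81 · P(hit 81 first) + 0 · P(hit 0 first) = 81 · (37/81) = 37.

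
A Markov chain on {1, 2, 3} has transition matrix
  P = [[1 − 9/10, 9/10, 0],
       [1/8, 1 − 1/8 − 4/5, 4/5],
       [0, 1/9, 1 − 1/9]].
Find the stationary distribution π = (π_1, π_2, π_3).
π = (25/1501, 180/1501, 1296/1501)

This is a birth-death chain on three states, which satisfies detailed balance: π_1 · P_{12} = π_2 · P_{21} and π_2 · P_{23} = π_3 · P_{32}.
From π_1 · 9/10 = π_2 · 1/8: π_2/π_1 = (9/10)/(1/8) = 36/5.
From π_2 · 4/5 = π_3 · 1/9: π_3/π_2 = (4/5)/(1/9) = 36/5.
Take π_1 proportional to 1; then unnormalized π = (1, 36/5, 1296/25). Normalize by dividing by the sum 1501/25:
  π = (25/1501, 180/1501, 1296/1501).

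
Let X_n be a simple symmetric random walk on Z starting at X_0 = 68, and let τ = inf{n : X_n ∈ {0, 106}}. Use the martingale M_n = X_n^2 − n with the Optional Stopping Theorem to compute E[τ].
E[τ] = 2584

M_n = X_n^2 − n is a martingale (since E[X_{n+1}^2 | F_n] = X_n^2 + 1). By OST (τ has finite mean in a bounded region), E[M_τ] = E[M_0] = X_0^2 − 0 = 68^2 = 4624. Also E[M_τ] = E[X_τ^2] − E[τ]. The walk exits at 0 or 106, with P(hit 106 first) = 68/106, so E[X_τ^2] = 106^2 · 68/106 + 0 = 7208. Thus E[τ] = E[X_τ^2] − E[M_τ] = 7208 − 4624 = 2584 = 68(106 − 68) = 2584.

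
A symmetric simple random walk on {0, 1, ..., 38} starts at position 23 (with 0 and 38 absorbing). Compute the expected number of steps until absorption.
E[τ | X_0 = 23] = 345

Let v_k = E[τ | X_0 = k]. Boundary: v_0 = v_38 = 0. Recurrence: v_k = 1 + (v_{k-1} + v_{k+1})/2 for 1 ≤ k ≤ 37. The particular solution to v_k − (v_{k-1} + v_{k+1})/2 = 1 is v_k = −k^2. Adding homogeneous solution A + B k and matching boundaries gives v_k = k (38 − k). Substituting k = 23: v_23 = 23 · 15 = 345.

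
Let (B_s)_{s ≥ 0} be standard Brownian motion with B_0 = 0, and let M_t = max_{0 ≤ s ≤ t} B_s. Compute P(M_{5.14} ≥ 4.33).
P(M_{5.14} ≥ 4.33) = 2·P(B_{5.14} ≥ 4.33) = 2(1 − Φ(4.33/√5.14)) ≈ 0.0561

By the reflection principle for Brownian motion, P(M_t ≥ a) = 2 · P(B_t ≥ a) for a ≥ 0. Since B_t ~ N(0, t), P(B_t ≥ 4.33) = 1 − Φ(4.33/√t) = 1 − Φ(4.33/√5.14) = 1 − Φ(1.9099). So
  P(M_{5.14} ≥ 4.33) = 2(1 − Φ(1.9099)) ≈ 0.0561.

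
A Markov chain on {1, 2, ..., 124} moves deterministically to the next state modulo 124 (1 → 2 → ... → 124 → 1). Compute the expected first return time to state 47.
E[T_47 | X_0 = 47] = 124

The chain cycles deterministically, so starting at state 47 it returns in exactly 124 steps. Equivalently, the stationary distribution is uniform π_j = 1/124 for every state j, so by Kac's formula E[T_47] = 1/π_47 = 124.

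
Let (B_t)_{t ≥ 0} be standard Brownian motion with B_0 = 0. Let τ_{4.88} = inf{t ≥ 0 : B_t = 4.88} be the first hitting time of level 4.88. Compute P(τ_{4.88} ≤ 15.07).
P(τ_{4.88} ≤ 15.07) = 2(1 − Φ(4.88/√15.07)) = 2(1 − Φ(1.2571)) ≈ 0.2087

By the reflection principle for standard BM, P(τ_b ≤ t) = 2 · P(B_t ≥ b). Since B_t ~ N(0, t), P(B_t ≥ 4.88) = 1 − Φ(4.88/√t) = 1 − Φ(4.88/√15.07) = 1 − Φ(1.2571) ≈ 0.10436. Doubling: P(τ_{4.88} ≤ 15.07) ≈ 2 · 0.10436 = 0.20872 ≈ 0.2087.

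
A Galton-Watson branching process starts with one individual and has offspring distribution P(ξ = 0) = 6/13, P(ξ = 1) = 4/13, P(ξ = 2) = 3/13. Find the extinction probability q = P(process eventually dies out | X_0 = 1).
q = 1

Mean offspring μ = 0·6/13 + 1·4/13 + 2·3/13 = 10/13 ≤ 1. For μ ≤ 1 with offspring not concentrated at 1, the Galton-Watson process goes extinct almost surely, so q = 1.
(Algebraic check: The pgf is f(s) = 6/13 + 4/13·s + 3/13·s². The extinction probability q is the smallest fixed point of f in [0, 1]. Setting s = f(s):
  3/13·s² + (4/13 − 1)·s + 6/13 = 0
  3/13·s² − (6/13 + 3/13)·s + 6/13 = 0
which factors as (s − 1)·(3/13·s − 6/13) = 0, giving roots s = 1 and s = (6/13)/(3/13) = 2. Since 2 ≥ 1, the smallest root in [0, 1] is s = 1.)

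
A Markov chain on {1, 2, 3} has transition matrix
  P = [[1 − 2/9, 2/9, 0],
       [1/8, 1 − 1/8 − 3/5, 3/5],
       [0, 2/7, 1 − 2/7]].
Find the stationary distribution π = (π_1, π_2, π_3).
π = (45/293, 80/293, 168/293)

This is a birth-death chain on three states, which satisfies detailed balance: π_1 · P_{12} = π_2 · P_{21} and π_2 · P_{23} = π_3 · P_{32}.
From π_1 · 2/9 = π_2 · 1/8: π_2/π_1 = (2/9)/(1/8) = 16/9.
From π_2 · 3/5 = π_3 · 2/7: π_3/π_2 = (3/5)/(2/7) = 21/10.
Take π_1 proportional to 1; then unnormalized π = (1, 16/9, 56/15). Normalize by dividing by the sum 293/45:
  π = (45/293, 80/293, 168/293).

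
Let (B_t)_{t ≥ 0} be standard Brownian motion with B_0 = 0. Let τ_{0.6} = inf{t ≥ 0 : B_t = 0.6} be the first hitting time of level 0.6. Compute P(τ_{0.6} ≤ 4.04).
P(τ_{0.6} ≤ 4.04) = 2(1 − Φ(0.6/√4.04)) = 2(1 − Φ(0.2985)) ≈ 0.7653

By the reflection principle for standard BM, P(τ_b ≤ t) = 2 · P(B_t ≥ b). Since B_t ~ N(0, t), P(B_t ≥ 0.6) = 1 − Φ(0.6/√t) = 1 − Φ(0.6/√4.04) = 1 − Φ(0.2985) ≈ 0.38266. Doubling: P(τ_{0.6} ≤ 4.04) ≈ 2 · 0.38266 = 0.76532 ≈ 0.7653.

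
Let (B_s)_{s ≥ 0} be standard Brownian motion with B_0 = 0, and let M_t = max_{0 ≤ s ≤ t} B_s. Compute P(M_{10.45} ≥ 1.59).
P(M_{10.45} ≥ 1.59) = 2·P(B_{10.45} ≥ 1.59) = 2(1 − Φ(1.59/√10.45)) ≈ 0.6228

By the reflection principle for Brownian motion, P(M_t ≥ a) = 2 · P(B_t ≥ a) for a ≥ 0. Since B_t ~ N(0, t), P(B_t ≥ 1.59) = 1 − Φ(1.59/√t) = 1 − Φ(1.59/√10.45) = 1 − Φ(0.4919). So
  P(M_{10.45} ≥ 1.59) = 2(1 − Φ(0.4919)) ≈ 0.6228.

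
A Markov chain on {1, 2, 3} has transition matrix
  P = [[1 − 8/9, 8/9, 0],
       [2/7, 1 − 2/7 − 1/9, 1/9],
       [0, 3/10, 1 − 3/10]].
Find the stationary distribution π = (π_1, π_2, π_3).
π = (243/1279, 756/1279, 280/1279)

This is a birth-death chain on three states, which satisfies detailed balance: π_1 · P_{12} = π_2 · P_{21} and π_2 · P_{23} = π_3 · P_{32}.
From π_1 · 8/9 = π_2 · 2/7: π_2/π_1 = (8/9)/(2/7) = 28/9.
From π_2 · 1/9 = π_3 · 3/10: π_3/π_2 = (1/9)/(3/10) = 10/27.
Take π_1 proportional to 1; then unnormalized π = (1, 28/9, 280/243). Normalize by dividing by the sum 1279/243:
  π = (243/1279, 756/1279, 280/1279).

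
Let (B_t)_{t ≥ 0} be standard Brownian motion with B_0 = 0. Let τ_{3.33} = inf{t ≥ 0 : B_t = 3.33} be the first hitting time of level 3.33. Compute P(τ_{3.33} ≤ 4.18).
P(τ_{3.33} ≤ 4.18) = 2(1 − Φ(3.33/√4.18)) = 2(1 − Φ(1.6288)) ≈ 0.1034

By the reflection principle for standard BM, P(τ_b ≤ t) = 2 · P(B_t ≥ b). Since B_t ~ N(0, t), P(B_t ≥ 3.33) = 1 − Φ(3.33/√t) = 1 − Φ(3.33/√4.18) = 1 − Φ(1.6288) ≈ 0.05168. Doubling: P(τ_{3.33} ≤ 4.18) ≈ 2 · 0.05168 = 0.10336 ≈ 0.1034.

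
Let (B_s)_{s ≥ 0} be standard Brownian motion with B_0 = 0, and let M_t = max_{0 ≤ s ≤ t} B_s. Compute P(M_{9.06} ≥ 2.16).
P(M_{9.06} ≥ 2.16) = 2·P(B_{9.06} ≥ 2.16) = 2(1 − Φ(2.16/√9.06)) ≈ 0.4730

By the reflection principle for Brownian motion, P(M_t ≥ a) = 2 · P(B_t ≥ a) for a ≥ 0. Since B_t ~ N(0, t), P(B_t ≥ 2.16) = 1 − Φ(2.16/√t) = 1 − Φ(2.16/√9.06) = 1 − Φ(0.7176). So
  P(M_{9.06} ≥ 2.16) = 2(1 − Φ(0.7176)) ≈ 0.4730.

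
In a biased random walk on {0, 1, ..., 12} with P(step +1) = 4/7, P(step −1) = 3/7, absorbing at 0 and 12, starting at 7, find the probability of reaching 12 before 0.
P(hit 12 before 0) = (1 − (3/4)^7) / (1 − (3/4)^12) = 14537728/16245775

Let u_k denote P(reach 12 before 0 | start at k). Boundary: u_0 = 0, u_12 = 1. Recurrence: u_k = 4/7·u_{k+1} + 3/7·u_{k-1} for 1 ≤ k ≤ 11. Try u_k = A + B·r^k with r = q/p = (3/7)/(4/7) = 3/4. Substitution satisfies the recurrence; boundary conditions give:
  u_k = (1 − r^k) / (1 − r^N) = (1 − (3/4)^7) / (1 − (3/4)^12) = 14537728/16245775.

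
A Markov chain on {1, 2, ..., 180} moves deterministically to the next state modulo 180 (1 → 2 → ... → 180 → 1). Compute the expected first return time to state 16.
E[T_16 | X_0 = 16] = 180

The chain cycles deterministically, so starting at state 16 it returns in exactly 180 steps. Equivalently, the stationary distribution is uniform π_j = 1/180 for every state j, so by Kac's formula E[T_16] = 1/π_16 = 180.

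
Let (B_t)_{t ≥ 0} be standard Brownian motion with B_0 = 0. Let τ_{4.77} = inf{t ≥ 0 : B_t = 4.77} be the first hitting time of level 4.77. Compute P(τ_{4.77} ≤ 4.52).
P(τ_{4.77} ≤ 4.52) = 2(1 − Φ(4.77/√4.52)) = 2(1 − Φ(2.2436)) ≈ 0.0249

By the reflection principle for standard BM, P(τ_b ≤ t) = 2 · P(B_t ≥ b). Since B_t ~ N(0, t), P(B_t ≥ 4.77) = 1 − Φ(4.77/√t) = 1 − Φ(4.77/√4.52) = 1 − Φ(2.2436) ≈ 0.01243. Doubling: P(τ_{4.77} ≤ 4.52) ≈ 2 · 0.01243 = 0.02486 ≈ 0.0249.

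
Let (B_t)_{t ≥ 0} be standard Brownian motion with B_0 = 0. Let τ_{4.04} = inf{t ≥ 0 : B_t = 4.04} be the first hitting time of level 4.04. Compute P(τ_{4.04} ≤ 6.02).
P(τ_{4.04} ≤ 6.02) = 2(1 − Φ(4.04/√6.02)) = 2(1 − Φ(1.6466)) ≈ 0.0996

By the reflection principle for standard BM, P(τ_b ≤ t) = 2 · P(B_t ≥ b). Since B_t ~ N(0, t), P(B_t ≥ 4.04) = 1 − Φ(4.04/√t) = 1 − Φ(4.04/√6.02) = 1 − Φ(1.6466) ≈ 0.04982. Doubling: P(τ_{4.04} ≤ 6.02) ≈ 2 · 0.04982 = 0.09964 ≈ 0.0996.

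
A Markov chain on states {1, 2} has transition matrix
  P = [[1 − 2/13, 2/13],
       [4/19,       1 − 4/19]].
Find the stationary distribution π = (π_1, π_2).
π_1 = 26/45, π_2 = 19/45

Solve πP = π with π_1 + π_2 = 1. From πP = π: π_1 · (1 − 2/13) + π_2 · 4/19 = π_1 ⇒ π_2 · 4/19 = π_1 · 2/13 ⇒ π_2/π_1 = (2/13)/(4/19) = 19/26. Together with π_1 + π_2 = 1:
  π_1 = (4/19)/(2/13 + 4/19) = (4/19)/(90/247) = 26/45,
  π_2 = (2/13)/(2/13 + 4/19) = (2/13)/(90/247) = 19/45.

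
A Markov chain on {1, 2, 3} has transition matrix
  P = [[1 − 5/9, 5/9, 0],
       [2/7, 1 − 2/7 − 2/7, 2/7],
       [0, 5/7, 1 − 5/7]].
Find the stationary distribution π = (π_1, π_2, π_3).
π = (18/67, 35/67, 14/67)

This is a birth-death chain on three states, which satisfies detailed balance: π_1 · P_{12} = π_2 · P_{21} and π_2 · P_{23} = π_3 · P_{32}.
From π_1 · 5/9 = π_2 · 2/7: π_2/π_1 = (5/9)/(2/7) = 35/18.
From π_2 · 2/7 = π_3 · 5/7: π_3/π_2 = (2/7)/(5/7) = 2/5.
Take π_1 proportional to 1; then unnormalized π = (1, 35/18, 7/9). Normalize by dividing by the sum 67/18:
  π = (18/67, 35/67, 14/67).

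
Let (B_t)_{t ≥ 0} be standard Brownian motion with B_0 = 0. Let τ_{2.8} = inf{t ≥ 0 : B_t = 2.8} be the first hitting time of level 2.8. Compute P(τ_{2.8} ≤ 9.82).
P(τ_{2.8} ≤ 9.82) = 2(1 − Φ(2.8/√9.82)) = 2(1 − Φ(0.8935)) ≈ 0.3716

By the reflection principle for standard BM, P(τ_b ≤ t) = 2 · P(B_t ≥ b). Since B_t ~ N(0, t), P(B_t ≥ 2.8) = 1 − Φ(2.8/√t) = 1 − Φ(2.8/√9.82) = 1 − Φ(0.8935) ≈ 0.18579. Doubling: P(τ_{2.8} ≤ 9.82) ≈ 2 · 0.18579 = 0.37158 ≈ 0.3716.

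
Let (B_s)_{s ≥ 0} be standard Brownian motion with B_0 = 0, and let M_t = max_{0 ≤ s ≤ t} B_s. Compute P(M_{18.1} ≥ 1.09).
P(M_{18.1} ≥ 1.09) = 2·P(B_{18.1} ≥ 1.09) = 2(1 − Φ(1.09/√18.1)) ≈ 0.7978

By the reflection principle for Brownian motion, P(M_t ≥ a) = 2 · P(B_t ≥ a) for a ≥ 0. Since B_t ~ N(0, t), P(B_t ≥ 1.09) = 1 − Φ(1.09/√t) = 1 − Φ(1.09/√18.1) = 1 − Φ(0.2562). So
  P(M_{18.1} ≥ 1.09) = 2(1 − Φ(0.2562)) ≈ 0.7978.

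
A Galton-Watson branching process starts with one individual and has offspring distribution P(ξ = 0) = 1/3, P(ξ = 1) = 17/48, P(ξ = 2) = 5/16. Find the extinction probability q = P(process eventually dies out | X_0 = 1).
q = 1

Mean offspring μ = 0·1/3 + 1·17/48 + 2·5/16 = 47/48 ≤ 1. For μ ≤ 1 with offspring not concentrated at 1, the Galton-Watson process goes extinct almost surely, so q = 1.
(Algebraic check: The pgf is f(s) = 1/3 + 17/48·s + 5/16·s². The extinction probability q is the smallest fixed point of f in [0, 1]. Setting s = f(s):
  5/16·s² + (17/48 − 1)·s + 1/3 = 0
  5/16·s² − (1/3 + 5/16)·s + 1/3 = 0
which factors as (s − 1)·(5/16·s − 1/3) = 0, giving roots s = 1 and s = (1/3)/(5/16) = 16/15. Since 16/15 ≥ 1, the smallest root in [0, 1] is s = 1.)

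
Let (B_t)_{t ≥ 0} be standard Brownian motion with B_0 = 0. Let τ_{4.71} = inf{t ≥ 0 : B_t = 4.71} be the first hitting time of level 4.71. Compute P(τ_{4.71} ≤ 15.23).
P(τ_{4.71} ≤ 15.23) = 2(1 − Φ(4.71/√15.23)) = 2(1 − Φ(1.2069)) ≈ 0.2275

By the reflection principle for standard BM, P(τ_b ≤ t) = 2 · P(B_t ≥ b). Since B_t ~ N(0, t), P(B_t ≥ 4.71) = 1 − Φ(4.71/√t) = 1 − Φ(4.71/√15.23) = 1 − Φ(1.2069) ≈ 0.11374. Doubling: P(τ_{4.71} ≤ 15.23) ≈ 2 · 0.11374 = 0.22748 ≈ 0.2275.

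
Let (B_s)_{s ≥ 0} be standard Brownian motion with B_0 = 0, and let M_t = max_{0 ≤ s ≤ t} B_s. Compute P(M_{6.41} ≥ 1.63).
P(M_{6.41} ≥ 1.63) = 2·P(B_{6.41} ≥ 1.63) = 2(1 − Φ(1.63/√6.41)) ≈ 0.5197

By the reflection principle for Brownian motion, P(M_t ≥ a) = 2 · P(B_t ≥ a) for a ≥ 0. Since B_t ~ N(0, t), P(B_t ≥ 1.63) = 1 − Φ(1.63/√t) = 1 − Φ(1.63/√6.41) = 1 − Φ(0.6438). So
  P(M_{6.41} ≥ 1.63) = 2(1 − Φ(0.6438)) ≈ 0.5197.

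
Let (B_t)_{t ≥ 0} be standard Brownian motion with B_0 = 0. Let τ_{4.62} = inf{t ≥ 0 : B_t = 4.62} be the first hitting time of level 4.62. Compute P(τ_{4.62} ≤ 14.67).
P(τ_{4.62} ≤ 14.67) = 2(1 − Φ(4.62/√14.67)) = 2(1 − Φ(1.2062)) ≈ 0.2277

By the reflection principle for standard BM, P(τ_b ≤ t) = 2 · P(B_t ≥ b). Since B_t ~ N(0, t), P(B_t ≥ 4.62) = 1 − Φ(4.62/√t) = 1 − Φ(4.62/√14.67) = 1 − Φ(1.2062) ≈ 0.11387. Doubling: P(τ_{4.62} ≤ 14.67) ≈ 2 · 0.11387 = 0.22774 ≈ 0.2277.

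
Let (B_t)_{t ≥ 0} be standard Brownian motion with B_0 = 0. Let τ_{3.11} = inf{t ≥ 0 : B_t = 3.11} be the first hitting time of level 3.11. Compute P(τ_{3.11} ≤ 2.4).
P(τ_{3.11} ≤ 2.4) = 2(1 − Φ(3.11/√2.4)) = 2(1 − Φ(2.0075)) ≈ 0.0447

By the reflection principle for standard BM, P(τ_b ≤ t) = 2 · P(B_t ≥ b). Since B_t ~ N(0, t), P(B_t ≥ 3.11) = 1 − Φ(3.11/√t) = 1 − Φ(3.11/√2.4) = 1 − Φ(2.0075) ≈ 0.02235. Doubling: P(τ_{3.11} ≤ 2.4) ≈ 2 · 0.02235 = 0.04470 ≈ 0.0447.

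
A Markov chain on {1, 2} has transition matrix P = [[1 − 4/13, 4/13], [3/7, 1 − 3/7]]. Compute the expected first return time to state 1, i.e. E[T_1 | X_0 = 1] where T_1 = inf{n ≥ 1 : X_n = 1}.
E[T_1 | X_0 = 1] = 1/π_1 = 67/39

For an irreducible recurrent Markov chain with stationary distribution π, E[T_i | X_0 = i] = 1/π_i (Kac's formula). Here π_1 = (3/7)/(4/13 + 3/7) = (3/7)/(67/91) = 39/67, so E[T_1 | X_0 = 1] = 1/π_1 = (4/13 + 3/7)/(3/7) = (67/91)/(3/7) = 67/39.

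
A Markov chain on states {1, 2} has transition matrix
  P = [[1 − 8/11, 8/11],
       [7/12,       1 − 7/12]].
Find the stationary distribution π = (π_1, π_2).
π_1 = 77/173, π_2 = 96/173

Solve πP = π with π_1 + π_2 = 1. From πP = π: π_1 · (1 − 8/11) + π_2 · 7/12 = π_1 ⇒ π_2 · 7/12 = π_1 · 8/11 ⇒ π_2/π_1 = (8/11)/(7/12) = 96/77. Together with π_1 + π_2 = 1:
  π_1 = (7/12)/(8/11 + 7/12) = (7/12)/(173/132) = 77/173,
  π_2 = (8/11)/(8/11 + 7/12) = (8/11)/(173/132) = 96/173.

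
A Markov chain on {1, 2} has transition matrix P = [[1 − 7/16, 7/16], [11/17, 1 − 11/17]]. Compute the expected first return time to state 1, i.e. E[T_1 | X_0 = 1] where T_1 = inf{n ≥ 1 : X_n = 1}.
E[T_1 | X_0 = 1] = 1/π_1 = 295/176

For an irreducible recurrent Markov chain with stationary distribution π, E[T_i | X_0 = i] = 1/π_i (Kac's formula). Here π_1 = (11/17)/(7/16 + 11/17) = (11/17)/(295/272) = 176/295, so E[T_1 | X_0 = 1] = 1/π_1 = (7/16 + 11/17)/(11/17) = (295/272)/(11/17) = 295/176.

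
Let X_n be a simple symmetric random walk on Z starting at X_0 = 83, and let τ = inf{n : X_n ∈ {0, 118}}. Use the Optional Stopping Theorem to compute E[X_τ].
E[X_τ] = 83

X_n is a martingale and τ is a bounded-mean stopping time (indeed τ is finite a.s. with bounded expectation since the walk is in a bounded region). By the OST, E[X_τ] = E[X_0] = 83. Equivalently: E[X_τ] = 118 · P(hit 118 first) + 0 · P(hit 0 first) = 118 · (83/118) = 83.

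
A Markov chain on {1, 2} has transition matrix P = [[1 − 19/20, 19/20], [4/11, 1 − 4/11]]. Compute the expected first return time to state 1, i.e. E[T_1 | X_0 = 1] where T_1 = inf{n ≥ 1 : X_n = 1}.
E[T_1 | X_0 = 1] = 1/π_1 = 289/80

For an irreducible recurrent Markov chain with stationary distribution π, E[T_i | X_0 = i] = 1/π_i (Kac's formula). Here π_1 = (4/11)/(19/20 + 4/11) = (4/11)/(289/220) = 80/289, so E[T_1 | X_0 = 1] = 1/π_1 = (19/20 + 4/11)/(4/11) = (289/220)/(4/11) = 289/80.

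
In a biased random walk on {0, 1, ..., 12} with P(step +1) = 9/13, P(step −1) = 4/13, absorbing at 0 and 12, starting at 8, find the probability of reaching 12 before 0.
P(hit 12 before 0) = (1 − (4/9)^8) / (1 − (4/9)^12) = 44726337/44791873

Let u_k denote P(reach 12 before 0 | start at k). Boundary: u_0 = 0, u_12 = 1. Recurrence: u_k = 9/13·u_{k+1} + 4/13·u_{k-1} for 1 ≤ k ≤ 11. Try u_k = A + B·r^k with r = q/p = (4/13)/(9/13) = 4/9. Substitution satisfies the recurrence; boundary conditions give:
  u_k = (1 − r^k) / (1 − r^N) = (1 − (4/9)^8) / (1 − (4/9)^12) = 44726337/44791873.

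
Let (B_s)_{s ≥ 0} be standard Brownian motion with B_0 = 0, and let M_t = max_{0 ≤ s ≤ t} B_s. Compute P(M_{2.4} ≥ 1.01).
P(M_{2.4} ≥ 1.01) = 2·P(B_{2.4} ≥ 1.01) = 2(1 − Φ(1.01/√2.4)) ≈ 0.5144

By the reflection principle for Brownian motion, P(M_t ≥ a) = 2 · P(B_t ≥ a) for a ≥ 0. Since B_t ~ N(0, t), P(B_t ≥ 1.01) = 1 − Φ(1.01/√t) = 1 − Φ(1.01/√2.4) = 1 − Φ(0.6520). So
  P(M_{2.4} ≥ 1.01) = 2(1 − Φ(0.6520)) ≈ 0.5144.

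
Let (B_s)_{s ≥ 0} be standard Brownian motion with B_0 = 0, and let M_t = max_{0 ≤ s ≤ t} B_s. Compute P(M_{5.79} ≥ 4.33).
P(M_{5.79} ≥ 4.33) = 2·P(B_{5.79} ≥ 4.33) = 2(1 − Φ(4.33/√5.79)) ≈ 0.0719

By the reflection principle for Brownian motion, P(M_t ≥ a) = 2 · P(B_t ≥ a) for a ≥ 0. Since B_t ~ N(0, t), P(B_t ≥ 4.33) = 1 − Φ(4.33/√t) = 1 − Φ(4.33/√5.79) = 1 − Φ(1.7995). So
  P(M_{5.79} ≥ 4.33) = 2(1 − Φ(1.7995)) ≈ 0.0719.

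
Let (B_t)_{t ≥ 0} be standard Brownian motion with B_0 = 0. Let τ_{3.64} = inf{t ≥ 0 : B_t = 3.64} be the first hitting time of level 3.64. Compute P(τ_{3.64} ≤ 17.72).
P(τ_{3.64} ≤ 17.72) = 2(1 − Φ(3.64/√17.72)) = 2(1 − Φ(0.8647)) ≈ 0.3872

By the reflection principle for standard BM, P(τ_b ≤ t) = 2 · P(B_t ≥ b). Since B_t ~ N(0, t), P(B_t ≥ 3.64) = 1 − Φ(3.64/√t) = 1 − Φ(3.64/√17.72) = 1 − Φ(0.8647) ≈ 0.19360. Doubling: P(τ_{3.64} ≤ 17.72) ≈ 2 · 0.19360 = 0.38720 ≈ 0.3872.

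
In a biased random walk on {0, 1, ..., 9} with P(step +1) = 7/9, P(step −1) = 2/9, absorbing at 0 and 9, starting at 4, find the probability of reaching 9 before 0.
P(hit 9 before 0) = (1 − (2/7)^4) / (1 − (2/7)^9) = 8016939/8070619

Let u_k denote P(reach 9 before 0 | start at k). Boundary: u_0 = 0, u_9 = 1. Recurrence: u_k = 7/9·u_{k+1} + 2/9·u_{k-1} for 1 ≤ k ≤ 8. Try u_k = A + B·r^k with r = q/p = (2/9)/(7/9) = 2/7. Substitution satisfies the recurrence; boundary conditions give:
  u_k = (1 − r^k) / (1 − r^N) = (1 − (2/7)^4) / (1 − (2/7)^9) = 8016939/8070619.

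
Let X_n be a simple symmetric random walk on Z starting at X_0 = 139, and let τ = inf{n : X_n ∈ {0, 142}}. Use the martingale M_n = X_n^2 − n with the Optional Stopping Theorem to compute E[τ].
E[τ] = 417

M_n = X_n^2 − n is a martingale (since E[X_{n+1}^2 | F_n] = X_n^2 + 1). By OST (τ has finite mean in a bounded region), E[M_τ] = E[M_0] = X_0^2 − 0 = 139^2 = 19321. Also E[M_τ] = E[X_τ^2] − E[τ]. The walk exits at 0 or 142, with P(hit 142 first) = 139/142, so E[X_τ^2] = 142^2 · 139/142 + 0 = 19738. Thus E[τ] = E[X_τ^2] − E[M_τ] = 19738 − 19321 = 417 = 139(142 − 139) = 417.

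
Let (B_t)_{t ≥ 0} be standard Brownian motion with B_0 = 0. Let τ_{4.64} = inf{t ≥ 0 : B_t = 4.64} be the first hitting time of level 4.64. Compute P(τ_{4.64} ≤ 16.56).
P(τ_{4.64} ≤ 16.56) = 2(1 − Φ(4.64/√16.56)) = 2(1 − Φ(1.1402)) ≈ 0.2542

By the reflection principle for standard BM, P(τ_b ≤ t) = 2 · P(B_t ≥ b). Since B_t ~ N(0, t), P(B_t ≥ 4.64) = 1 − Φ(4.64/√t) = 1 − Φ(4.64/√16.56) = 1 − Φ(1.1402) ≈ 0.12710. Doubling: P(τ_{4.64} ≤ 16.56) ≈ 2 · 0.12710 = 0.25420 ≈ 0.2542.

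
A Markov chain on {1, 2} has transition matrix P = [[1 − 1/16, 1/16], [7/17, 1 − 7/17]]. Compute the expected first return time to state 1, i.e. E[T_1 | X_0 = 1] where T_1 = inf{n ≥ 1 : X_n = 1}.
E[T_1 | X_0 = 1] = 1/π_1 = 129/112

For an irreducible recurrent Markov chain with stationary distribution π, E[T_i | X_0 = i] = 1/π_i (Kac's formula). Here π_1 = (7/17)/(1/16 + 7/17) = (7/17)/(129/272) = 112/129, so E[T_1 | X_0 = 1] = 1/π_1 = (1/16 + 7/17)/(7/17) = (129/272)/(7/17) = 129/112.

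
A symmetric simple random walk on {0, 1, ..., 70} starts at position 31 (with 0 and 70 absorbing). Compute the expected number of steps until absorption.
E[τ | X_0 = 31] = 1209

Let v_k = E[τ | X_0 = k]. Boundary: v_0 = v_70 = 0. Recurrence: v_k = 1 + (v_{k-1} + v_{k+1})/2 for 1 ≤ k ≤ 69. The particular solution to v_k − (v_{k-1} + v_{k+1})/2 = 1 is v_k = −k^2. Adding homogeneous solution A + B k and matching boundaries gives v_k = k (70 − k). Substituting k = 31: v_31 = 31 · 39 = 1209.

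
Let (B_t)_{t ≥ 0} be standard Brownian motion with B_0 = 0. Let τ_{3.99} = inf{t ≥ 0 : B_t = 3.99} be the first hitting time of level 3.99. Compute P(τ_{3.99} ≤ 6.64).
P(τ_{3.99} ≤ 6.64) = 2(1 − Φ(3.99/√6.64)) = 2(1 − Φ(1.5484)) ≈ 0.1215

By the reflection principle for standard BM, P(τ_b ≤ t) = 2 · P(B_t ≥ b). Since B_t ~ N(0, t), P(B_t ≥ 3.99) = 1 − Φ(3.99/√t) = 1 − Φ(3.99/√6.64) = 1 − Φ(1.5484) ≈ 0.06076. Doubling: P(τ_{3.99} ≤ 6.64) ≈ 2 · 0.06076 = 0.12152 ≈ 0.1215.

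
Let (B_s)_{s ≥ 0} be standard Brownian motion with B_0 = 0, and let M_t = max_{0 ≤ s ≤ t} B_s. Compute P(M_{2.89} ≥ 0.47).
P(M_{2.89} ≥ 0.47) = 2·P(B_{2.89} ≥ 0.47) = 2(1 − Φ(0.47/√2.89)) ≈ 0.7822

By the reflection principle for Brownian motion, P(M_t ≥ a) = 2 · P(B_t ≥ a) for a ≥ 0. Since B_t ~ N(0, t), P(B_t ≥ 0.47) = 1 − Φ(0.47/√t) = 1 − Φ(0.47/√2.89) = 1 − Φ(0.2765). So
  P(M_{2.89} ≥ 0.47) = 2(1 − Φ(0.2765)) ≈ 0.7822.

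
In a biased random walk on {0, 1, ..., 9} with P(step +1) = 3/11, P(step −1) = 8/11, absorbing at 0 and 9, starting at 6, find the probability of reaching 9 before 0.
P(hit 9 before 0) = (1 − (8/3)^6) / (1 − (8/3)^9) = 14553/276697

Let u_k denote P(reach 9 before 0 | start at k). Boundary: u_0 = 0, u_9 = 1. Recurrence: u_k = 3/11·u_{k+1} + 8/11·u_{k-1} for 1 ≤ k ≤ 8. Try u_k = A + B·r^k with r = q/p = (8/11)/(3/11) = 8/3. Substitution satisfies the recurrence; boundary conditions give:
  u_k = (1 − r^k) / (1 − r^N) = (1 − (8/3)^6) / (1 − (8/3)^9) = 14553/276697.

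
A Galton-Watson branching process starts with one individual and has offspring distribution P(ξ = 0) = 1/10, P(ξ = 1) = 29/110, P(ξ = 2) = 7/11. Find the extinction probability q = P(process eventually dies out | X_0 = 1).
q = 11/70

The pgf is f(s) = 1/10 + 29/110·s + 7/11·s². The extinction probability q is the smallest fixed point of f in [0, 1]. Setting s = f(s):
  7/11·s² + (29/110 − 1)·s + 1/10 = 0
  7/11·s² − (1/10 + 7/11)·s + 1/10 = 0
which factors as (s − 1)·(7/11·s − 1/10) = 0, giving roots s = 1 and s = (1/10)/(7/11) = 11/70.
Mean offspring μ = 29/110 + 2·7/11 = 169/110 > 1 (supercritical), so q < 1. The extinction probability is the smaller root: q = (1/10)/(7/11) = 11/70.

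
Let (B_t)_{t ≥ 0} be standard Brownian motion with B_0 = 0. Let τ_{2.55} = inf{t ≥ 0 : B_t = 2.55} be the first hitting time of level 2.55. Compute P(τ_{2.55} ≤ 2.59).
P(τ_{2.55} ≤ 2.59) = 2(1 − Φ(2.55/√2.59)) = 2(1 − Φ(1.5845)) ≈ 0.1131

By the reflection principle for standard BM, P(τ_b ≤ t) = 2 · P(B_t ≥ b). Since B_t ~ N(0, t), P(B_t ≥ 2.55) = 1 − Φ(2.55/√t) = 1 − Φ(2.55/√2.59) = 1 − Φ(1.5845) ≈ 0.05654. Doubling: P(τ_{2.55} ≤ 2.59) ≈ 2 · 0.05654 = 0.11308 ≈ 0.1131.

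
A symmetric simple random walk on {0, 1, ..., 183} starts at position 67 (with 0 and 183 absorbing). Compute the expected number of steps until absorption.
E[τ | X_0 = 67] = 7772

Let v_k = E[τ | X_0 = k]. Boundary: v_0 = v_183 = 0. Recurrence: v_k = 1 + (v_{k-1} + v_{k+1})/2 for 1 ≤ k ≤ 182. The particular solution to v_k − (v_{k-1} + v_{k+1})/2 = 1 is v_k = −k^2. Adding homogeneous solution A + B k and matching boundaries gives v_k = k (183 − k). Substituting k = 67: v_67 = 67 · 116 = 7772.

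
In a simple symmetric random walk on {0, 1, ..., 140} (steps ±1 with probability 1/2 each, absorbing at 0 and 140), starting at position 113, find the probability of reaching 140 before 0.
P(hit 140 before 0) = 113/140

Let u_k = P(hit 140 before 0 | start at k). Then u_0 = 0, u_140 = 1, and u_k = u_{k-1}/2 + u_{k+1}/2 for 1 ≤ k ≤ 139. This harmonic recurrence is solved by u_k = k/140, giving u_113 = 113/140.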